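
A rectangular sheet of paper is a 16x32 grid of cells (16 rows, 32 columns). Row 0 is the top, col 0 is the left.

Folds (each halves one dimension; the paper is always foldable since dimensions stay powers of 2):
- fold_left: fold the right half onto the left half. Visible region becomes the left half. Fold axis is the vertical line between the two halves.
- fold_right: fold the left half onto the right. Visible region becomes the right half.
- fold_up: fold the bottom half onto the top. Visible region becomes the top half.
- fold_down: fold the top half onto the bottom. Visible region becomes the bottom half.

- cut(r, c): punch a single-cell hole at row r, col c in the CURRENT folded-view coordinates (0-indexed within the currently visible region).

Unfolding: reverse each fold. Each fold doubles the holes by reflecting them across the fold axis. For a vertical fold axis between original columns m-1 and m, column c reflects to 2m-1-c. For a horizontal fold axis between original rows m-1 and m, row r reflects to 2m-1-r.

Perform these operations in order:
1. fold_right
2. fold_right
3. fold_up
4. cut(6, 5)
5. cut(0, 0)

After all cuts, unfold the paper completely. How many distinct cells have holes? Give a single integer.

Answer: 16

Derivation:
Op 1 fold_right: fold axis v@16; visible region now rows[0,16) x cols[16,32) = 16x16
Op 2 fold_right: fold axis v@24; visible region now rows[0,16) x cols[24,32) = 16x8
Op 3 fold_up: fold axis h@8; visible region now rows[0,8) x cols[24,32) = 8x8
Op 4 cut(6, 5): punch at orig (6,29); cuts so far [(6, 29)]; region rows[0,8) x cols[24,32) = 8x8
Op 5 cut(0, 0): punch at orig (0,24); cuts so far [(0, 24), (6, 29)]; region rows[0,8) x cols[24,32) = 8x8
Unfold 1 (reflect across h@8): 4 holes -> [(0, 24), (6, 29), (9, 29), (15, 24)]
Unfold 2 (reflect across v@24): 8 holes -> [(0, 23), (0, 24), (6, 18), (6, 29), (9, 18), (9, 29), (15, 23), (15, 24)]
Unfold 3 (reflect across v@16): 16 holes -> [(0, 7), (0, 8), (0, 23), (0, 24), (6, 2), (6, 13), (6, 18), (6, 29), (9, 2), (9, 13), (9, 18), (9, 29), (15, 7), (15, 8), (15, 23), (15, 24)]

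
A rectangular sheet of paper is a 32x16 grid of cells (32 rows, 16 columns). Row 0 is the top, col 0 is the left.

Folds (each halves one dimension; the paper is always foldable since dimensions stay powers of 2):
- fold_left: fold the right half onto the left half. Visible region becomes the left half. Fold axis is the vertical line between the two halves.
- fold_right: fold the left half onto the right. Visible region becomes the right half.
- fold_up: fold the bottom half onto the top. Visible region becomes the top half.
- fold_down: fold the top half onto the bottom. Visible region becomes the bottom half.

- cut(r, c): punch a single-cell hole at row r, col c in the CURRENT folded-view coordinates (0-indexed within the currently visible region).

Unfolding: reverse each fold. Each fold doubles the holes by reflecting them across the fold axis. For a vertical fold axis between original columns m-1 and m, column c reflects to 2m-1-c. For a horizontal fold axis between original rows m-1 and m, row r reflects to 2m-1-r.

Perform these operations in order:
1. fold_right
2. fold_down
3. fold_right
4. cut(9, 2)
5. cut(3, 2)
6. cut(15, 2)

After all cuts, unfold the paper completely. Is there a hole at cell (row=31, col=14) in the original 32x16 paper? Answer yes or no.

Op 1 fold_right: fold axis v@8; visible region now rows[0,32) x cols[8,16) = 32x8
Op 2 fold_down: fold axis h@16; visible region now rows[16,32) x cols[8,16) = 16x8
Op 3 fold_right: fold axis v@12; visible region now rows[16,32) x cols[12,16) = 16x4
Op 4 cut(9, 2): punch at orig (25,14); cuts so far [(25, 14)]; region rows[16,32) x cols[12,16) = 16x4
Op 5 cut(3, 2): punch at orig (19,14); cuts so far [(19, 14), (25, 14)]; region rows[16,32) x cols[12,16) = 16x4
Op 6 cut(15, 2): punch at orig (31,14); cuts so far [(19, 14), (25, 14), (31, 14)]; region rows[16,32) x cols[12,16) = 16x4
Unfold 1 (reflect across v@12): 6 holes -> [(19, 9), (19, 14), (25, 9), (25, 14), (31, 9), (31, 14)]
Unfold 2 (reflect across h@16): 12 holes -> [(0, 9), (0, 14), (6, 9), (6, 14), (12, 9), (12, 14), (19, 9), (19, 14), (25, 9), (25, 14), (31, 9), (31, 14)]
Unfold 3 (reflect across v@8): 24 holes -> [(0, 1), (0, 6), (0, 9), (0, 14), (6, 1), (6, 6), (6, 9), (6, 14), (12, 1), (12, 6), (12, 9), (12, 14), (19, 1), (19, 6), (19, 9), (19, 14), (25, 1), (25, 6), (25, 9), (25, 14), (31, 1), (31, 6), (31, 9), (31, 14)]
Holes: [(0, 1), (0, 6), (0, 9), (0, 14), (6, 1), (6, 6), (6, 9), (6, 14), (12, 1), (12, 6), (12, 9), (12, 14), (19, 1), (19, 6), (19, 9), (19, 14), (25, 1), (25, 6), (25, 9), (25, 14), (31, 1), (31, 6), (31, 9), (31, 14)]

Answer: yes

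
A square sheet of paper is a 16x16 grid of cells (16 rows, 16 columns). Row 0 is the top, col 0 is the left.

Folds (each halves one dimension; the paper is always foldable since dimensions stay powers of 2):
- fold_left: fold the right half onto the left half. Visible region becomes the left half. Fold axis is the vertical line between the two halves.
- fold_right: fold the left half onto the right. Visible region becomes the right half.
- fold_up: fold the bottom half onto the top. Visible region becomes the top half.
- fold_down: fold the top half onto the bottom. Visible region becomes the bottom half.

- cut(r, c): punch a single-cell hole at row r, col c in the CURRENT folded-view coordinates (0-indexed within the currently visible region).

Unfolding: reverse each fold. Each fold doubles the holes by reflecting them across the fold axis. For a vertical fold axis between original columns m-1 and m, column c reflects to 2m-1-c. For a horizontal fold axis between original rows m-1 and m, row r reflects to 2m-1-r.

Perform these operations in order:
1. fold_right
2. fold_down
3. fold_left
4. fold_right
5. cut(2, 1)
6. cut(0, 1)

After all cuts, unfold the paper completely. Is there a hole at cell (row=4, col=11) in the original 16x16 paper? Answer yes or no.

Op 1 fold_right: fold axis v@8; visible region now rows[0,16) x cols[8,16) = 16x8
Op 2 fold_down: fold axis h@8; visible region now rows[8,16) x cols[8,16) = 8x8
Op 3 fold_left: fold axis v@12; visible region now rows[8,16) x cols[8,12) = 8x4
Op 4 fold_right: fold axis v@10; visible region now rows[8,16) x cols[10,12) = 8x2
Op 5 cut(2, 1): punch at orig (10,11); cuts so far [(10, 11)]; region rows[8,16) x cols[10,12) = 8x2
Op 6 cut(0, 1): punch at orig (8,11); cuts so far [(8, 11), (10, 11)]; region rows[8,16) x cols[10,12) = 8x2
Unfold 1 (reflect across v@10): 4 holes -> [(8, 8), (8, 11), (10, 8), (10, 11)]
Unfold 2 (reflect across v@12): 8 holes -> [(8, 8), (8, 11), (8, 12), (8, 15), (10, 8), (10, 11), (10, 12), (10, 15)]
Unfold 3 (reflect across h@8): 16 holes -> [(5, 8), (5, 11), (5, 12), (5, 15), (7, 8), (7, 11), (7, 12), (7, 15), (8, 8), (8, 11), (8, 12), (8, 15), (10, 8), (10, 11), (10, 12), (10, 15)]
Unfold 4 (reflect across v@8): 32 holes -> [(5, 0), (5, 3), (5, 4), (5, 7), (5, 8), (5, 11), (5, 12), (5, 15), (7, 0), (7, 3), (7, 4), (7, 7), (7, 8), (7, 11), (7, 12), (7, 15), (8, 0), (8, 3), (8, 4), (8, 7), (8, 8), (8, 11), (8, 12), (8, 15), (10, 0), (10, 3), (10, 4), (10, 7), (10, 8), (10, 11), (10, 12), (10, 15)]
Holes: [(5, 0), (5, 3), (5, 4), (5, 7), (5, 8), (5, 11), (5, 12), (5, 15), (7, 0), (7, 3), (7, 4), (7, 7), (7, 8), (7, 11), (7, 12), (7, 15), (8, 0), (8, 3), (8, 4), (8, 7), (8, 8), (8, 11), (8, 12), (8, 15), (10, 0), (10, 3), (10, 4), (10, 7), (10, 8), (10, 11), (10, 12), (10, 15)]

Answer: no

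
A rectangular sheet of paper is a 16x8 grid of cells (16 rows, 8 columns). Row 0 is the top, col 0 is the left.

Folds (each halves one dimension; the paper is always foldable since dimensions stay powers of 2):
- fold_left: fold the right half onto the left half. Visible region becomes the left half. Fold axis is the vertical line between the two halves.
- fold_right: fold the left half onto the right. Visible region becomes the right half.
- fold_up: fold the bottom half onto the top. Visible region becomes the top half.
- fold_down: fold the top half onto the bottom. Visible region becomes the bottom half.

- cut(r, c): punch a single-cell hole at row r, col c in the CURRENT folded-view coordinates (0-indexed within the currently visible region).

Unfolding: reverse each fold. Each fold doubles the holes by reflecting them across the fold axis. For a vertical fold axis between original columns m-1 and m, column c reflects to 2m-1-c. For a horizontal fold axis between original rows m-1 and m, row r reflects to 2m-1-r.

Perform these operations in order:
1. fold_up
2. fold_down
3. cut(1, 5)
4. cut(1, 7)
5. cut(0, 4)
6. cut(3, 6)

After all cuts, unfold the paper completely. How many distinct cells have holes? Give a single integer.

Op 1 fold_up: fold axis h@8; visible region now rows[0,8) x cols[0,8) = 8x8
Op 2 fold_down: fold axis h@4; visible region now rows[4,8) x cols[0,8) = 4x8
Op 3 cut(1, 5): punch at orig (5,5); cuts so far [(5, 5)]; region rows[4,8) x cols[0,8) = 4x8
Op 4 cut(1, 7): punch at orig (5,7); cuts so far [(5, 5), (5, 7)]; region rows[4,8) x cols[0,8) = 4x8
Op 5 cut(0, 4): punch at orig (4,4); cuts so far [(4, 4), (5, 5), (5, 7)]; region rows[4,8) x cols[0,8) = 4x8
Op 6 cut(3, 6): punch at orig (7,6); cuts so far [(4, 4), (5, 5), (5, 7), (7, 6)]; region rows[4,8) x cols[0,8) = 4x8
Unfold 1 (reflect across h@4): 8 holes -> [(0, 6), (2, 5), (2, 7), (3, 4), (4, 4), (5, 5), (5, 7), (7, 6)]
Unfold 2 (reflect across h@8): 16 holes -> [(0, 6), (2, 5), (2, 7), (3, 4), (4, 4), (5, 5), (5, 7), (7, 6), (8, 6), (10, 5), (10, 7), (11, 4), (12, 4), (13, 5), (13, 7), (15, 6)]

Answer: 16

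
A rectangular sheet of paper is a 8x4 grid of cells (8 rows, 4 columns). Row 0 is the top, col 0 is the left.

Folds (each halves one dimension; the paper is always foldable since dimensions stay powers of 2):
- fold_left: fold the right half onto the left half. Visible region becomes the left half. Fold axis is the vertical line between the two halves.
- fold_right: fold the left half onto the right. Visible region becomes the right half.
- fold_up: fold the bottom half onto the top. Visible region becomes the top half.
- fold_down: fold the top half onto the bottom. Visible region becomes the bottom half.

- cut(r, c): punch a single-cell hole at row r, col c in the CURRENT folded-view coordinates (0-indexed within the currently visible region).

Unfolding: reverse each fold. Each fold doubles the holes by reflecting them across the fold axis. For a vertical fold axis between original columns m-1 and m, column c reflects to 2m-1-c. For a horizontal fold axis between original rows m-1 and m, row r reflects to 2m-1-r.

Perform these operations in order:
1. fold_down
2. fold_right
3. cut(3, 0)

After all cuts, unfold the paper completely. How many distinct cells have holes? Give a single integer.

Answer: 4

Derivation:
Op 1 fold_down: fold axis h@4; visible region now rows[4,8) x cols[0,4) = 4x4
Op 2 fold_right: fold axis v@2; visible region now rows[4,8) x cols[2,4) = 4x2
Op 3 cut(3, 0): punch at orig (7,2); cuts so far [(7, 2)]; region rows[4,8) x cols[2,4) = 4x2
Unfold 1 (reflect across v@2): 2 holes -> [(7, 1), (7, 2)]
Unfold 2 (reflect across h@4): 4 holes -> [(0, 1), (0, 2), (7, 1), (7, 2)]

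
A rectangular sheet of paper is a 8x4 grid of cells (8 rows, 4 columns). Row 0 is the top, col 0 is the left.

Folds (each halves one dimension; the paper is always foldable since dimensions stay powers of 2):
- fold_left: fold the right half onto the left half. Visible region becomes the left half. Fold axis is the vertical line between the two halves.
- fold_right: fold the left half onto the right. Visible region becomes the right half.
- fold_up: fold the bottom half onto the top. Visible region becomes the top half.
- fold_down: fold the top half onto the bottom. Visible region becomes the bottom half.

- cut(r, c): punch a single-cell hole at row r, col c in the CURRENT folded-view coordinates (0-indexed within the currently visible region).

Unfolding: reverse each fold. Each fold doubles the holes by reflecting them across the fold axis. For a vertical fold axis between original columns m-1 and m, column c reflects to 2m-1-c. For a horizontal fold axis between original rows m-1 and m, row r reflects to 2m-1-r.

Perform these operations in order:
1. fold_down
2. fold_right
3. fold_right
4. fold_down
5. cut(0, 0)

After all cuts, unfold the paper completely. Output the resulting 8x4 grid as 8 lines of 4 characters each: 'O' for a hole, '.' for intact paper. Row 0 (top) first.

Answer: ....
OOOO
OOOO
....
....
OOOO
OOOO
....

Derivation:
Op 1 fold_down: fold axis h@4; visible region now rows[4,8) x cols[0,4) = 4x4
Op 2 fold_right: fold axis v@2; visible region now rows[4,8) x cols[2,4) = 4x2
Op 3 fold_right: fold axis v@3; visible region now rows[4,8) x cols[3,4) = 4x1
Op 4 fold_down: fold axis h@6; visible region now rows[6,8) x cols[3,4) = 2x1
Op 5 cut(0, 0): punch at orig (6,3); cuts so far [(6, 3)]; region rows[6,8) x cols[3,4) = 2x1
Unfold 1 (reflect across h@6): 2 holes -> [(5, 3), (6, 3)]
Unfold 2 (reflect across v@3): 4 holes -> [(5, 2), (5, 3), (6, 2), (6, 3)]
Unfold 3 (reflect across v@2): 8 holes -> [(5, 0), (5, 1), (5, 2), (5, 3), (6, 0), (6, 1), (6, 2), (6, 3)]
Unfold 4 (reflect across h@4): 16 holes -> [(1, 0), (1, 1), (1, 2), (1, 3), (2, 0), (2, 1), (2, 2), (2, 3), (5, 0), (5, 1), (5, 2), (5, 3), (6, 0), (6, 1), (6, 2), (6, 3)]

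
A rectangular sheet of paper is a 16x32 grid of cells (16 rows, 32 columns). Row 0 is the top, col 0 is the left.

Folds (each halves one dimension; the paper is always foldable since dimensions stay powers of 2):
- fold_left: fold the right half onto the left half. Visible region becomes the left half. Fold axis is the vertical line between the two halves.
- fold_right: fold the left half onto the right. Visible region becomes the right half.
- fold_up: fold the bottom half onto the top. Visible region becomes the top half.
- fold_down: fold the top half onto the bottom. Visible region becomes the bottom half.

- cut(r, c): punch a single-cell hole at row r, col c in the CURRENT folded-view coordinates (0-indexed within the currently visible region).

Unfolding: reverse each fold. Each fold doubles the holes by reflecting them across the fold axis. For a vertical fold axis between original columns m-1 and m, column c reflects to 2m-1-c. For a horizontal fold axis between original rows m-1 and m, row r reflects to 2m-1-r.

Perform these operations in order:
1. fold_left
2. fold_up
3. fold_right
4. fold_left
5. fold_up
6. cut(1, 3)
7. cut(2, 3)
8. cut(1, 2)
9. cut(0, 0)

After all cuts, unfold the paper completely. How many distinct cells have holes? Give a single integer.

Op 1 fold_left: fold axis v@16; visible region now rows[0,16) x cols[0,16) = 16x16
Op 2 fold_up: fold axis h@8; visible region now rows[0,8) x cols[0,16) = 8x16
Op 3 fold_right: fold axis v@8; visible region now rows[0,8) x cols[8,16) = 8x8
Op 4 fold_left: fold axis v@12; visible region now rows[0,8) x cols[8,12) = 8x4
Op 5 fold_up: fold axis h@4; visible region now rows[0,4) x cols[8,12) = 4x4
Op 6 cut(1, 3): punch at orig (1,11); cuts so far [(1, 11)]; region rows[0,4) x cols[8,12) = 4x4
Op 7 cut(2, 3): punch at orig (2,11); cuts so far [(1, 11), (2, 11)]; region rows[0,4) x cols[8,12) = 4x4
Op 8 cut(1, 2): punch at orig (1,10); cuts so far [(1, 10), (1, 11), (2, 11)]; region rows[0,4) x cols[8,12) = 4x4
Op 9 cut(0, 0): punch at orig (0,8); cuts so far [(0, 8), (1, 10), (1, 11), (2, 11)]; region rows[0,4) x cols[8,12) = 4x4
Unfold 1 (reflect across h@4): 8 holes -> [(0, 8), (1, 10), (1, 11), (2, 11), (5, 11), (6, 10), (6, 11), (7, 8)]
Unfold 2 (reflect across v@12): 16 holes -> [(0, 8), (0, 15), (1, 10), (1, 11), (1, 12), (1, 13), (2, 11), (2, 12), (5, 11), (5, 12), (6, 10), (6, 11), (6, 12), (6, 13), (7, 8), (7, 15)]
Unfold 3 (reflect across v@8): 32 holes -> [(0, 0), (0, 7), (0, 8), (0, 15), (1, 2), (1, 3), (1, 4), (1, 5), (1, 10), (1, 11), (1, 12), (1, 13), (2, 3), (2, 4), (2, 11), (2, 12), (5, 3), (5, 4), (5, 11), (5, 12), (6, 2), (6, 3), (6, 4), (6, 5), (6, 10), (6, 11), (6, 12), (6, 13), (7, 0), (7, 7), (7, 8), (7, 15)]
Unfold 4 (reflect across h@8): 64 holes -> [(0, 0), (0, 7), (0, 8), (0, 15), (1, 2), (1, 3), (1, 4), (1, 5), (1, 10), (1, 11), (1, 12), (1, 13), (2, 3), (2, 4), (2, 11), (2, 12), (5, 3), (5, 4), (5, 11), (5, 12), (6, 2), (6, 3), (6, 4), (6, 5), (6, 10), (6, 11), (6, 12), (6, 13), (7, 0), (7, 7), (7, 8), (7, 15), (8, 0), (8, 7), (8, 8), (8, 15), (9, 2), (9, 3), (9, 4), (9, 5), (9, 10), (9, 11), (9, 12), (9, 13), (10, 3), (10, 4), (10, 11), (10, 12), (13, 3), (13, 4), (13, 11), (13, 12), (14, 2), (14, 3), (14, 4), (14, 5), (14, 10), (14, 11), (14, 12), (14, 13), (15, 0), (15, 7), (15, 8), (15, 15)]
Unfold 5 (reflect across v@16): 128 holes -> [(0, 0), (0, 7), (0, 8), (0, 15), (0, 16), (0, 23), (0, 24), (0, 31), (1, 2), (1, 3), (1, 4), (1, 5), (1, 10), (1, 11), (1, 12), (1, 13), (1, 18), (1, 19), (1, 20), (1, 21), (1, 26), (1, 27), (1, 28), (1, 29), (2, 3), (2, 4), (2, 11), (2, 12), (2, 19), (2, 20), (2, 27), (2, 28), (5, 3), (5, 4), (5, 11), (5, 12), (5, 19), (5, 20), (5, 27), (5, 28), (6, 2), (6, 3), (6, 4), (6, 5), (6, 10), (6, 11), (6, 12), (6, 13), (6, 18), (6, 19), (6, 20), (6, 21), (6, 26), (6, 27), (6, 28), (6, 29), (7, 0), (7, 7), (7, 8), (7, 15), (7, 16), (7, 23), (7, 24), (7, 31), (8, 0), (8, 7), (8, 8), (8, 15), (8, 16), (8, 23), (8, 24), (8, 31), (9, 2), (9, 3), (9, 4), (9, 5), (9, 10), (9, 11), (9, 12), (9, 13), (9, 18), (9, 19), (9, 20), (9, 21), (9, 26), (9, 27), (9, 28), (9, 29), (10, 3), (10, 4), (10, 11), (10, 12), (10, 19), (10, 20), (10, 27), (10, 28), (13, 3), (13, 4), (13, 11), (13, 12), (13, 19), (13, 20), (13, 27), (13, 28), (14, 2), (14, 3), (14, 4), (14, 5), (14, 10), (14, 11), (14, 12), (14, 13), (14, 18), (14, 19), (14, 20), (14, 21), (14, 26), (14, 27), (14, 28), (14, 29), (15, 0), (15, 7), (15, 8), (15, 15), (15, 16), (15, 23), (15, 24), (15, 31)]

Answer: 128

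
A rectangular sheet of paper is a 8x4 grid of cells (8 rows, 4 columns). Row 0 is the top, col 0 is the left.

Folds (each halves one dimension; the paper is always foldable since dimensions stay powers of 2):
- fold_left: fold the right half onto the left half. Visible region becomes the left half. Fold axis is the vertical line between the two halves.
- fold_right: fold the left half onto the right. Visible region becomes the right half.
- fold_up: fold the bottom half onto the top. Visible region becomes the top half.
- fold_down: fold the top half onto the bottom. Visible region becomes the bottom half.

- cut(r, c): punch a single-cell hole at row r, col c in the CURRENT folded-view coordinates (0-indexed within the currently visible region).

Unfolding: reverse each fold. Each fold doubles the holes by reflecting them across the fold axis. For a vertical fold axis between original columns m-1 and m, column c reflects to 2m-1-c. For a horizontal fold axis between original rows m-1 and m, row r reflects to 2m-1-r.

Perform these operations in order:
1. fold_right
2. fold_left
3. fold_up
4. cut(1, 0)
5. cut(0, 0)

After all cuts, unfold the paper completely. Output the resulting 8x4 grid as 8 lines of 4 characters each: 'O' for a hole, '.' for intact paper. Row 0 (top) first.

Op 1 fold_right: fold axis v@2; visible region now rows[0,8) x cols[2,4) = 8x2
Op 2 fold_left: fold axis v@3; visible region now rows[0,8) x cols[2,3) = 8x1
Op 3 fold_up: fold axis h@4; visible region now rows[0,4) x cols[2,3) = 4x1
Op 4 cut(1, 0): punch at orig (1,2); cuts so far [(1, 2)]; region rows[0,4) x cols[2,3) = 4x1
Op 5 cut(0, 0): punch at orig (0,2); cuts so far [(0, 2), (1, 2)]; region rows[0,4) x cols[2,3) = 4x1
Unfold 1 (reflect across h@4): 4 holes -> [(0, 2), (1, 2), (6, 2), (7, 2)]
Unfold 2 (reflect across v@3): 8 holes -> [(0, 2), (0, 3), (1, 2), (1, 3), (6, 2), (6, 3), (7, 2), (7, 3)]
Unfold 3 (reflect across v@2): 16 holes -> [(0, 0), (0, 1), (0, 2), (0, 3), (1, 0), (1, 1), (1, 2), (1, 3), (6, 0), (6, 1), (6, 2), (6, 3), (7, 0), (7, 1), (7, 2), (7, 3)]

Answer: OOOO
OOOO
....
....
....
....
OOOO
OOOO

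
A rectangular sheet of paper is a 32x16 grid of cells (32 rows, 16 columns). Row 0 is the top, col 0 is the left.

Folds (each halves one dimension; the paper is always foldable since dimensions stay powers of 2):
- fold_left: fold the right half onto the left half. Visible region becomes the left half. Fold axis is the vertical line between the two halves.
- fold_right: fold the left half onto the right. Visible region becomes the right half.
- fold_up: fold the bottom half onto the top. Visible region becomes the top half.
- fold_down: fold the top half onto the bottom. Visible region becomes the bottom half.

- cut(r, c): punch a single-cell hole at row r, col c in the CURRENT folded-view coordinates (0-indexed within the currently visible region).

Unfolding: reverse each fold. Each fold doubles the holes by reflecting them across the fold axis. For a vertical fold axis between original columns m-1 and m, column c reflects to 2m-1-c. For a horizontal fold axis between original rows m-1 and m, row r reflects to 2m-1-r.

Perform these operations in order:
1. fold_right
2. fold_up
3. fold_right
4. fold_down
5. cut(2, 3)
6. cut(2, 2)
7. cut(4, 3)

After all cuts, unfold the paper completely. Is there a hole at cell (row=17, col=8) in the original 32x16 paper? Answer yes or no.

Op 1 fold_right: fold axis v@8; visible region now rows[0,32) x cols[8,16) = 32x8
Op 2 fold_up: fold axis h@16; visible region now rows[0,16) x cols[8,16) = 16x8
Op 3 fold_right: fold axis v@12; visible region now rows[0,16) x cols[12,16) = 16x4
Op 4 fold_down: fold axis h@8; visible region now rows[8,16) x cols[12,16) = 8x4
Op 5 cut(2, 3): punch at orig (10,15); cuts so far [(10, 15)]; region rows[8,16) x cols[12,16) = 8x4
Op 6 cut(2, 2): punch at orig (10,14); cuts so far [(10, 14), (10, 15)]; region rows[8,16) x cols[12,16) = 8x4
Op 7 cut(4, 3): punch at orig (12,15); cuts so far [(10, 14), (10, 15), (12, 15)]; region rows[8,16) x cols[12,16) = 8x4
Unfold 1 (reflect across h@8): 6 holes -> [(3, 15), (5, 14), (5, 15), (10, 14), (10, 15), (12, 15)]
Unfold 2 (reflect across v@12): 12 holes -> [(3, 8), (3, 15), (5, 8), (5, 9), (5, 14), (5, 15), (10, 8), (10, 9), (10, 14), (10, 15), (12, 8), (12, 15)]
Unfold 3 (reflect across h@16): 24 holes -> [(3, 8), (3, 15), (5, 8), (5, 9), (5, 14), (5, 15), (10, 8), (10, 9), (10, 14), (10, 15), (12, 8), (12, 15), (19, 8), (19, 15), (21, 8), (21, 9), (21, 14), (21, 15), (26, 8), (26, 9), (26, 14), (26, 15), (28, 8), (28, 15)]
Unfold 4 (reflect across v@8): 48 holes -> [(3, 0), (3, 7), (3, 8), (3, 15), (5, 0), (5, 1), (5, 6), (5, 7), (5, 8), (5, 9), (5, 14), (5, 15), (10, 0), (10, 1), (10, 6), (10, 7), (10, 8), (10, 9), (10, 14), (10, 15), (12, 0), (12, 7), (12, 8), (12, 15), (19, 0), (19, 7), (19, 8), (19, 15), (21, 0), (21, 1), (21, 6), (21, 7), (21, 8), (21, 9), (21, 14), (21, 15), (26, 0), (26, 1), (26, 6), (26, 7), (26, 8), (26, 9), (26, 14), (26, 15), (28, 0), (28, 7), (28, 8), (28, 15)]
Holes: [(3, 0), (3, 7), (3, 8), (3, 15), (5, 0), (5, 1), (5, 6), (5, 7), (5, 8), (5, 9), (5, 14), (5, 15), (10, 0), (10, 1), (10, 6), (10, 7), (10, 8), (10, 9), (10, 14), (10, 15), (12, 0), (12, 7), (12, 8), (12, 15), (19, 0), (19, 7), (19, 8), (19, 15), (21, 0), (21, 1), (21, 6), (21, 7), (21, 8), (21, 9), (21, 14), (21, 15), (26, 0), (26, 1), (26, 6), (26, 7), (26, 8), (26, 9), (26, 14), (26, 15), (28, 0), (28, 7), (28, 8), (28, 15)]

Answer: no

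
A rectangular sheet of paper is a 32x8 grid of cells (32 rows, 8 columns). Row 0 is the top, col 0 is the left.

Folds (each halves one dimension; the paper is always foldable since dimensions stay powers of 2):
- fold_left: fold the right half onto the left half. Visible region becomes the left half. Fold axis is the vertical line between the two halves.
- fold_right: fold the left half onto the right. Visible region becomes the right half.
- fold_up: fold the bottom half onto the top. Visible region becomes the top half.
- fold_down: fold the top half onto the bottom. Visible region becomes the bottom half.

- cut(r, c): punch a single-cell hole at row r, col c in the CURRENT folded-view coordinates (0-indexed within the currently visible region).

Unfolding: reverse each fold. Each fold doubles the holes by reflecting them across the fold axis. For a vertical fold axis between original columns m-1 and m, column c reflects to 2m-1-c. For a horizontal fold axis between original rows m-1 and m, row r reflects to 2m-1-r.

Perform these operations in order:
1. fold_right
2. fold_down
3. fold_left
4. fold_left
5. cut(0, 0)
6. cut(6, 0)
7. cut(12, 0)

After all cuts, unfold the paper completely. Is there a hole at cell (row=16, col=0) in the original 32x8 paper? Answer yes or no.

Op 1 fold_right: fold axis v@4; visible region now rows[0,32) x cols[4,8) = 32x4
Op 2 fold_down: fold axis h@16; visible region now rows[16,32) x cols[4,8) = 16x4
Op 3 fold_left: fold axis v@6; visible region now rows[16,32) x cols[4,6) = 16x2
Op 4 fold_left: fold axis v@5; visible region now rows[16,32) x cols[4,5) = 16x1
Op 5 cut(0, 0): punch at orig (16,4); cuts so far [(16, 4)]; region rows[16,32) x cols[4,5) = 16x1
Op 6 cut(6, 0): punch at orig (22,4); cuts so far [(16, 4), (22, 4)]; region rows[16,32) x cols[4,5) = 16x1
Op 7 cut(12, 0): punch at orig (28,4); cuts so far [(16, 4), (22, 4), (28, 4)]; region rows[16,32) x cols[4,5) = 16x1
Unfold 1 (reflect across v@5): 6 holes -> [(16, 4), (16, 5), (22, 4), (22, 5), (28, 4), (28, 5)]
Unfold 2 (reflect across v@6): 12 holes -> [(16, 4), (16, 5), (16, 6), (16, 7), (22, 4), (22, 5), (22, 6), (22, 7), (28, 4), (28, 5), (28, 6), (28, 7)]
Unfold 3 (reflect across h@16): 24 holes -> [(3, 4), (3, 5), (3, 6), (3, 7), (9, 4), (9, 5), (9, 6), (9, 7), (15, 4), (15, 5), (15, 6), (15, 7), (16, 4), (16, 5), (16, 6), (16, 7), (22, 4), (22, 5), (22, 6), (22, 7), (28, 4), (28, 5), (28, 6), (28, 7)]
Unfold 4 (reflect across v@4): 48 holes -> [(3, 0), (3, 1), (3, 2), (3, 3), (3, 4), (3, 5), (3, 6), (3, 7), (9, 0), (9, 1), (9, 2), (9, 3), (9, 4), (9, 5), (9, 6), (9, 7), (15, 0), (15, 1), (15, 2), (15, 3), (15, 4), (15, 5), (15, 6), (15, 7), (16, 0), (16, 1), (16, 2), (16, 3), (16, 4), (16, 5), (16, 6), (16, 7), (22, 0), (22, 1), (22, 2), (22, 3), (22, 4), (22, 5), (22, 6), (22, 7), (28, 0), (28, 1), (28, 2), (28, 3), (28, 4), (28, 5), (28, 6), (28, 7)]
Holes: [(3, 0), (3, 1), (3, 2), (3, 3), (3, 4), (3, 5), (3, 6), (3, 7), (9, 0), (9, 1), (9, 2), (9, 3), (9, 4), (9, 5), (9, 6), (9, 7), (15, 0), (15, 1), (15, 2), (15, 3), (15, 4), (15, 5), (15, 6), (15, 7), (16, 0), (16, 1), (16, 2), (16, 3), (16, 4), (16, 5), (16, 6), (16, 7), (22, 0), (22, 1), (22, 2), (22, 3), (22, 4), (22, 5), (22, 6), (22, 7), (28, 0), (28, 1), (28, 2), (28, 3), (28, 4), (28, 5), (28, 6), (28, 7)]

Answer: yes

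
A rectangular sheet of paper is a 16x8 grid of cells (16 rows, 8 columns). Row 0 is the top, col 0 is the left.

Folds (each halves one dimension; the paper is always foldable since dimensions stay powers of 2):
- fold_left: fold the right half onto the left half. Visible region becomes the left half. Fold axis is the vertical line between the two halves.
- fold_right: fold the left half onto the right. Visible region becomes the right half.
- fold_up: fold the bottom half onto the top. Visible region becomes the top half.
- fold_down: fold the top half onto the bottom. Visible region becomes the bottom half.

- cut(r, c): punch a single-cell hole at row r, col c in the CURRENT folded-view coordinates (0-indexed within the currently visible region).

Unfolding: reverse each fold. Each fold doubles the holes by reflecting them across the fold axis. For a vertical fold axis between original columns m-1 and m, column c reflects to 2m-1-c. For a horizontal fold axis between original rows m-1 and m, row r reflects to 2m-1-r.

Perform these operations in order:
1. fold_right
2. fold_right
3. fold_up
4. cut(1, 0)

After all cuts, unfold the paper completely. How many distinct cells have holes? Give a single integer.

Op 1 fold_right: fold axis v@4; visible region now rows[0,16) x cols[4,8) = 16x4
Op 2 fold_right: fold axis v@6; visible region now rows[0,16) x cols[6,8) = 16x2
Op 3 fold_up: fold axis h@8; visible region now rows[0,8) x cols[6,8) = 8x2
Op 4 cut(1, 0): punch at orig (1,6); cuts so far [(1, 6)]; region rows[0,8) x cols[6,8) = 8x2
Unfold 1 (reflect across h@8): 2 holes -> [(1, 6), (14, 6)]
Unfold 2 (reflect across v@6): 4 holes -> [(1, 5), (1, 6), (14, 5), (14, 6)]
Unfold 3 (reflect across v@4): 8 holes -> [(1, 1), (1, 2), (1, 5), (1, 6), (14, 1), (14, 2), (14, 5), (14, 6)]

Answer: 8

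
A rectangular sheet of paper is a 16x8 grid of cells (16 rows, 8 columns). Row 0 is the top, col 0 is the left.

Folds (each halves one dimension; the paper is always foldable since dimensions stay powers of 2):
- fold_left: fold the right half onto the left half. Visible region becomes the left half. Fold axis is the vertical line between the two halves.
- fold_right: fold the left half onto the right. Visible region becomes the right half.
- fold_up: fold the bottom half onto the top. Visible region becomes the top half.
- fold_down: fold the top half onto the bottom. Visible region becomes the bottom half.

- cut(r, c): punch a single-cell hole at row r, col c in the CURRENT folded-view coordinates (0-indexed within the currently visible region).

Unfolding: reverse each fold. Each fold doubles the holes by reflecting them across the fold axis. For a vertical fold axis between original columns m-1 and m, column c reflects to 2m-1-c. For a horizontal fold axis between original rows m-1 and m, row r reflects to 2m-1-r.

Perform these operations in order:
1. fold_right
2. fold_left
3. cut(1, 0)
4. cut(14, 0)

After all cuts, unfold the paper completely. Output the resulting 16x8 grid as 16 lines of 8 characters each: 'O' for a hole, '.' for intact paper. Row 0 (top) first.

Answer: ........
O..OO..O
........
........
........
........
........
........
........
........
........
........
........
........
O..OO..O
........

Derivation:
Op 1 fold_right: fold axis v@4; visible region now rows[0,16) x cols[4,8) = 16x4
Op 2 fold_left: fold axis v@6; visible region now rows[0,16) x cols[4,6) = 16x2
Op 3 cut(1, 0): punch at orig (1,4); cuts so far [(1, 4)]; region rows[0,16) x cols[4,6) = 16x2
Op 4 cut(14, 0): punch at orig (14,4); cuts so far [(1, 4), (14, 4)]; region rows[0,16) x cols[4,6) = 16x2
Unfold 1 (reflect across v@6): 4 holes -> [(1, 4), (1, 7), (14, 4), (14, 7)]
Unfold 2 (reflect across v@4): 8 holes -> [(1, 0), (1, 3), (1, 4), (1, 7), (14, 0), (14, 3), (14, 4), (14, 7)]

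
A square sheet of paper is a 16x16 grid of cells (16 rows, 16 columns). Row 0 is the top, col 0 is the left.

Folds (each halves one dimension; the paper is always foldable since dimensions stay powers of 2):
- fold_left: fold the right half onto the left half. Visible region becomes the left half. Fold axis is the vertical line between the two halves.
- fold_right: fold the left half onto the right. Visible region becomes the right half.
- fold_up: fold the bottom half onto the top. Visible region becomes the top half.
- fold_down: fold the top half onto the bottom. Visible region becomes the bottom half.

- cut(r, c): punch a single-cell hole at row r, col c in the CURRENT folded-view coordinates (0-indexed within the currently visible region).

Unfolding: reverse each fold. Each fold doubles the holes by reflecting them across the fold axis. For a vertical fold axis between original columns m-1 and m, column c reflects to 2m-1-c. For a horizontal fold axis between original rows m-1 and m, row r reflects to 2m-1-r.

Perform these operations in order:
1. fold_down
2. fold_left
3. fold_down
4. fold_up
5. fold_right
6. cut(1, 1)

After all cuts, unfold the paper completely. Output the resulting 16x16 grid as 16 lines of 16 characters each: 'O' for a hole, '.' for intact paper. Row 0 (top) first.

Op 1 fold_down: fold axis h@8; visible region now rows[8,16) x cols[0,16) = 8x16
Op 2 fold_left: fold axis v@8; visible region now rows[8,16) x cols[0,8) = 8x8
Op 3 fold_down: fold axis h@12; visible region now rows[12,16) x cols[0,8) = 4x8
Op 4 fold_up: fold axis h@14; visible region now rows[12,14) x cols[0,8) = 2x8
Op 5 fold_right: fold axis v@4; visible region now rows[12,14) x cols[4,8) = 2x4
Op 6 cut(1, 1): punch at orig (13,5); cuts so far [(13, 5)]; region rows[12,14) x cols[4,8) = 2x4
Unfold 1 (reflect across v@4): 2 holes -> [(13, 2), (13, 5)]
Unfold 2 (reflect across h@14): 4 holes -> [(13, 2), (13, 5), (14, 2), (14, 5)]
Unfold 3 (reflect across h@12): 8 holes -> [(9, 2), (9, 5), (10, 2), (10, 5), (13, 2), (13, 5), (14, 2), (14, 5)]
Unfold 4 (reflect across v@8): 16 holes -> [(9, 2), (9, 5), (9, 10), (9, 13), (10, 2), (10, 5), (10, 10), (10, 13), (13, 2), (13, 5), (13, 10), (13, 13), (14, 2), (14, 5), (14, 10), (14, 13)]
Unfold 5 (reflect across h@8): 32 holes -> [(1, 2), (1, 5), (1, 10), (1, 13), (2, 2), (2, 5), (2, 10), (2, 13), (5, 2), (5, 5), (5, 10), (5, 13), (6, 2), (6, 5), (6, 10), (6, 13), (9, 2), (9, 5), (9, 10), (9, 13), (10, 2), (10, 5), (10, 10), (10, 13), (13, 2), (13, 5), (13, 10), (13, 13), (14, 2), (14, 5), (14, 10), (14, 13)]

Answer: ................
..O..O....O..O..
..O..O....O..O..
................
................
..O..O....O..O..
..O..O....O..O..
................
................
..O..O....O..O..
..O..O....O..O..
................
................
..O..O....O..O..
..O..O....O..O..
................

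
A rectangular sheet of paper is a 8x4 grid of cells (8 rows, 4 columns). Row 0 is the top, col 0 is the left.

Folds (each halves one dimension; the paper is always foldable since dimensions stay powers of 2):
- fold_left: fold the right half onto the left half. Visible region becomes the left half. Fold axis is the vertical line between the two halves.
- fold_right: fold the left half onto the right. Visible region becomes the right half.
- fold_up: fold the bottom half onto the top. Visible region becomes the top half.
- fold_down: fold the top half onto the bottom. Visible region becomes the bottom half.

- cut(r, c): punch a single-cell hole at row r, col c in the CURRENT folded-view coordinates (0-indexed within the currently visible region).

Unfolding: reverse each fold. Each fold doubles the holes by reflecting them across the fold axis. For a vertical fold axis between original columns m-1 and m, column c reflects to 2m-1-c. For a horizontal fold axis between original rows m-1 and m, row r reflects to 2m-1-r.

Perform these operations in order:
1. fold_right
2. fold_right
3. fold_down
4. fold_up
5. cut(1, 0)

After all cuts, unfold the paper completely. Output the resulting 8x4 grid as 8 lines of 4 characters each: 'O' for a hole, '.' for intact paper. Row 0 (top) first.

Answer: ....
OOOO
OOOO
....
....
OOOO
OOOO
....

Derivation:
Op 1 fold_right: fold axis v@2; visible region now rows[0,8) x cols[2,4) = 8x2
Op 2 fold_right: fold axis v@3; visible region now rows[0,8) x cols[3,4) = 8x1
Op 3 fold_down: fold axis h@4; visible region now rows[4,8) x cols[3,4) = 4x1
Op 4 fold_up: fold axis h@6; visible region now rows[4,6) x cols[3,4) = 2x1
Op 5 cut(1, 0): punch at orig (5,3); cuts so far [(5, 3)]; region rows[4,6) x cols[3,4) = 2x1
Unfold 1 (reflect across h@6): 2 holes -> [(5, 3), (6, 3)]
Unfold 2 (reflect across h@4): 4 holes -> [(1, 3), (2, 3), (5, 3), (6, 3)]
Unfold 3 (reflect across v@3): 8 holes -> [(1, 2), (1, 3), (2, 2), (2, 3), (5, 2), (5, 3), (6, 2), (6, 3)]
Unfold 4 (reflect across v@2): 16 holes -> [(1, 0), (1, 1), (1, 2), (1, 3), (2, 0), (2, 1), (2, 2), (2, 3), (5, 0), (5, 1), (5, 2), (5, 3), (6, 0), (6, 1), (6, 2), (6, 3)]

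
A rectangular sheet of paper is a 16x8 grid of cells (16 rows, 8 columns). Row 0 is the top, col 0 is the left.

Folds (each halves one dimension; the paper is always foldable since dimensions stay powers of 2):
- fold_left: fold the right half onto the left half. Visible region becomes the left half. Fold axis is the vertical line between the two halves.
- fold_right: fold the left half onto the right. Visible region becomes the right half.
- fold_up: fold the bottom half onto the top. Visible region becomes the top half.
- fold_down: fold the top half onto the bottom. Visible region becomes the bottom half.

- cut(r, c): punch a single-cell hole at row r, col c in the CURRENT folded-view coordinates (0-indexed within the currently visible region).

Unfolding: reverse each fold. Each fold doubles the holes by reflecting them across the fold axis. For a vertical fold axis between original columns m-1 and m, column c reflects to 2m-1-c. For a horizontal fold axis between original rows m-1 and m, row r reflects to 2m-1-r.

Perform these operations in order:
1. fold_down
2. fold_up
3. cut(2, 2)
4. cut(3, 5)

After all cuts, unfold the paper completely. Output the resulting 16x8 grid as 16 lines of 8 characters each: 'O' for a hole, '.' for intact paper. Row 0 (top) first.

Op 1 fold_down: fold axis h@8; visible region now rows[8,16) x cols[0,8) = 8x8
Op 2 fold_up: fold axis h@12; visible region now rows[8,12) x cols[0,8) = 4x8
Op 3 cut(2, 2): punch at orig (10,2); cuts so far [(10, 2)]; region rows[8,12) x cols[0,8) = 4x8
Op 4 cut(3, 5): punch at orig (11,5); cuts so far [(10, 2), (11, 5)]; region rows[8,12) x cols[0,8) = 4x8
Unfold 1 (reflect across h@12): 4 holes -> [(10, 2), (11, 5), (12, 5), (13, 2)]
Unfold 2 (reflect across h@8): 8 holes -> [(2, 2), (3, 5), (4, 5), (5, 2), (10, 2), (11, 5), (12, 5), (13, 2)]

Answer: ........
........
..O.....
.....O..
.....O..
..O.....
........
........
........
........
..O.....
.....O..
.....O..
..O.....
........
........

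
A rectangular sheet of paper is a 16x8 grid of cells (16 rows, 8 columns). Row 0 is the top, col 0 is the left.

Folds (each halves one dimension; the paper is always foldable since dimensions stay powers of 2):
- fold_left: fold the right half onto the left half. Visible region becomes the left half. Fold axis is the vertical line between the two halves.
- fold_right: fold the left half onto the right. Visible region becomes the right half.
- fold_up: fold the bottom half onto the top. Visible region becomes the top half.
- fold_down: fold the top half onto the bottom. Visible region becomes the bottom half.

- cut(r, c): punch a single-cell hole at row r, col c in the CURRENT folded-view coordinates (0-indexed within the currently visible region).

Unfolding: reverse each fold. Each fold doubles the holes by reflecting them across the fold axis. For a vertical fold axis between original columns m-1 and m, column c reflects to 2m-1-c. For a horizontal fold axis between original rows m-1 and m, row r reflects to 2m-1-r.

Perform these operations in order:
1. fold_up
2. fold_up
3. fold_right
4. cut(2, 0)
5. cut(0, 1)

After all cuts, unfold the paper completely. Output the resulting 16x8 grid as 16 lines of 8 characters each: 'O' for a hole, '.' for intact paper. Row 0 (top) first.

Answer: ..O..O..
........
...OO...
........
........
...OO...
........
..O..O..
..O..O..
........
...OO...
........
........
...OO...
........
..O..O..

Derivation:
Op 1 fold_up: fold axis h@8; visible region now rows[0,8) x cols[0,8) = 8x8
Op 2 fold_up: fold axis h@4; visible region now rows[0,4) x cols[0,8) = 4x8
Op 3 fold_right: fold axis v@4; visible region now rows[0,4) x cols[4,8) = 4x4
Op 4 cut(2, 0): punch at orig (2,4); cuts so far [(2, 4)]; region rows[0,4) x cols[4,8) = 4x4
Op 5 cut(0, 1): punch at orig (0,5); cuts so far [(0, 5), (2, 4)]; region rows[0,4) x cols[4,8) = 4x4
Unfold 1 (reflect across v@4): 4 holes -> [(0, 2), (0, 5), (2, 3), (2, 4)]
Unfold 2 (reflect across h@4): 8 holes -> [(0, 2), (0, 5), (2, 3), (2, 4), (5, 3), (5, 4), (7, 2), (7, 5)]
Unfold 3 (reflect across h@8): 16 holes -> [(0, 2), (0, 5), (2, 3), (2, 4), (5, 3), (5, 4), (7, 2), (7, 5), (8, 2), (8, 5), (10, 3), (10, 4), (13, 3), (13, 4), (15, 2), (15, 5)]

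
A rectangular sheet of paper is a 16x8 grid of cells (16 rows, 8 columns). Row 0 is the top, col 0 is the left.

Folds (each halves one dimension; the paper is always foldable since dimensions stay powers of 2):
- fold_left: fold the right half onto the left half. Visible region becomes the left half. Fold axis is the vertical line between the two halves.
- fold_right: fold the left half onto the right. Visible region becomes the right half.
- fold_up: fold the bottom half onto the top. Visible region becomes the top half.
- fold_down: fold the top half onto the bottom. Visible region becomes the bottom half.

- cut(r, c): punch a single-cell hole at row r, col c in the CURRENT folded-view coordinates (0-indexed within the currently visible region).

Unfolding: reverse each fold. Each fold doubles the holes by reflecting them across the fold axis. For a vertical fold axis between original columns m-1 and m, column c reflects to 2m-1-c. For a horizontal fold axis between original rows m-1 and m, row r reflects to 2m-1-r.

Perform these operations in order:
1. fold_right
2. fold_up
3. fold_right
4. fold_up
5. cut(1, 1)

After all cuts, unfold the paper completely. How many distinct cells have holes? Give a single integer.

Answer: 16

Derivation:
Op 1 fold_right: fold axis v@4; visible region now rows[0,16) x cols[4,8) = 16x4
Op 2 fold_up: fold axis h@8; visible region now rows[0,8) x cols[4,8) = 8x4
Op 3 fold_right: fold axis v@6; visible region now rows[0,8) x cols[6,8) = 8x2
Op 4 fold_up: fold axis h@4; visible region now rows[0,4) x cols[6,8) = 4x2
Op 5 cut(1, 1): punch at orig (1,7); cuts so far [(1, 7)]; region rows[0,4) x cols[6,8) = 4x2
Unfold 1 (reflect across h@4): 2 holes -> [(1, 7), (6, 7)]
Unfold 2 (reflect across v@6): 4 holes -> [(1, 4), (1, 7), (6, 4), (6, 7)]
Unfold 3 (reflect across h@8): 8 holes -> [(1, 4), (1, 7), (6, 4), (6, 7), (9, 4), (9, 7), (14, 4), (14, 7)]
Unfold 4 (reflect across v@4): 16 holes -> [(1, 0), (1, 3), (1, 4), (1, 7), (6, 0), (6, 3), (6, 4), (6, 7), (9, 0), (9, 3), (9, 4), (9, 7), (14, 0), (14, 3), (14, 4), (14, 7)]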